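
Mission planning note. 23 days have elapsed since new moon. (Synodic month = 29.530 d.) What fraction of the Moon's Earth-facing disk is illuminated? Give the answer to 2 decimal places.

0.41

Phase angle: θ = 360°·(23 d)/(29.530 d) = 280.4°.
cos 280.4° = 0.180, so f = (1 − 0.180)/2 = 0.410.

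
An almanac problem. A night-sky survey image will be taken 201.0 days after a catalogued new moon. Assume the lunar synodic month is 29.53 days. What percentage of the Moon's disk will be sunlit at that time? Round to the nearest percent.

33%

201.0/29.53 = 6.807 lunations, so 6 complete cycles and 23.82 d into the next.
Phase angle: θ = 360°·(23.82 d)/(29.53 d) = 290.4°.
With cos θ = 0.348, the lit fraction is (1 − 0.348)/2 ≈ 0.326, so 33%.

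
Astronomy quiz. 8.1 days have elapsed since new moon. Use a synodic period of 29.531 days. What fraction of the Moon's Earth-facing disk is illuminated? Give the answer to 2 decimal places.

Phase angle: θ = 360°·(8.1 d)/(29.531 d) = 98.7°.
cos 98.7° = (-0.152), so f = (1 − (-0.152))/2 = 0.576.

0.58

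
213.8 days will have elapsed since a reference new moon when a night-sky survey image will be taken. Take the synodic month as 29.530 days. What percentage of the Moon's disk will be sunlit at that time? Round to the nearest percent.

Reduce mod P: 213.8 − 7×29.530 = 7.09 d into the current lunation.
Elongation θ = 360° × 7.09/29.530 ≈ 86.4°.
With cos θ = 0.062, the lit fraction is (1 − 0.062)/2 ≈ 0.469, so 47%.

47%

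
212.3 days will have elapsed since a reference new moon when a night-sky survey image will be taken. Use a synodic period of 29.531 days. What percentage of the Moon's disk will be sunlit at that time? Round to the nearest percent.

31%

Reduce mod P: 212.3 − 7×29.531 = 5.58 d into the current lunation.
Phase angle: θ = 360°·(5.58 d)/(29.531 d) = 68.1°.
cos 68.1° = 0.374, so f = (1 − 0.374)/2 = 0.313, so 31%.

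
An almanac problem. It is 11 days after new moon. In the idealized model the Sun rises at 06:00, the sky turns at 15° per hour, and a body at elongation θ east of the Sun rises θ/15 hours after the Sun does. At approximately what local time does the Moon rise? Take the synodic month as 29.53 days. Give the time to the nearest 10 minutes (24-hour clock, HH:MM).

Phase angle: θ = 360°·(11 d)/(29.53 d) = 134.1°.
At 15° of sky rotation per hour, 134.1° corresponds to a 8.94 h lag.
06:00 + 8.940 h ≈ 14:56 → 15:00 to the nearest ten minutes.

15:00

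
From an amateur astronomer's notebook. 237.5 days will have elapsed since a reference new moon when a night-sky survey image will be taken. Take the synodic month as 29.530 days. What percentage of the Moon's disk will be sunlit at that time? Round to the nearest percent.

237.5/29.530 = 8.043 lunations, so 8 complete cycles and 1.26 d into the next.
Phase angle: θ = 360°·(1.26 d)/(29.530 d) = 15.4°.
Illuminated fraction = (1 − cos 15.4°)/2 = (1 − 0.964)/2 ≈ 0.018, so 2%.

2%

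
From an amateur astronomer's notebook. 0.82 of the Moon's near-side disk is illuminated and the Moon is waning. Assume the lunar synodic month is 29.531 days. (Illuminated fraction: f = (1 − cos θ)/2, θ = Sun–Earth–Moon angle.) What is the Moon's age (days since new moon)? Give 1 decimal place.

cos θ = 1 − 2f = -0.640, giving a principal value of 129.8°.
Waning ⇒ past full, so θ = 360° − 129.8° = 230.2°.
That fraction of the synodic month is 230.2/360 × 29.531 d ≈ 18.88 d.

18.9 days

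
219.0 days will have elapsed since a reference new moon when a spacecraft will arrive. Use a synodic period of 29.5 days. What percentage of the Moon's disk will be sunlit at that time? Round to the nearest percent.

Reduce mod P: 219.0 − 7×29.5 = 12.50 d into the current lunation.
Phase angle: θ = 360°·(12.50 d)/(29.5 d) = 152.5°.
Illuminated fraction = (1 − cos 152.5°)/2 = (1 − (-0.887))/2 ≈ 0.944, so 94%.

94%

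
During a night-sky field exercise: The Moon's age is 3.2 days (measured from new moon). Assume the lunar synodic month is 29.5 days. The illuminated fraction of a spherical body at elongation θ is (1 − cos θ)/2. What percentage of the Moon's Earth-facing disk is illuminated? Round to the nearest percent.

Phase angle: θ = 360°·(3.2 d)/(29.5 d) = 39.1°.
Illuminated fraction = (1 − cos 39.1°)/2 = (1 − 0.777)/2 ≈ 0.112, so 11%.

11%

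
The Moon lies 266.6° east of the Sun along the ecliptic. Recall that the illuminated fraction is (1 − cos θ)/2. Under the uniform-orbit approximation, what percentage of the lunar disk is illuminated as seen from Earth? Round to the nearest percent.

f = (1 − cos 266.6°)/2 = (1 − (-0.059))/2 ≈ 0.530, i.e. 53%.

53%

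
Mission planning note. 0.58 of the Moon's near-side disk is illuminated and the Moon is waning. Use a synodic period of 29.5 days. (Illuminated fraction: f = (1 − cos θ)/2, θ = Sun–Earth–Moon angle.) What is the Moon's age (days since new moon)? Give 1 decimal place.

Invert f = (1 − cos θ)/2 to get cos θ = 1 − 2(0.58) = -0.160, hence θ₀ = arccos -0.160 = 99.2°.
Since the Moon is past full (waning), take the reflex angle: θ = 360° − 99.2° = 260.8°.
Age = 29.5 × 260.8°/360° ≈ 21.37 days.

21.4 days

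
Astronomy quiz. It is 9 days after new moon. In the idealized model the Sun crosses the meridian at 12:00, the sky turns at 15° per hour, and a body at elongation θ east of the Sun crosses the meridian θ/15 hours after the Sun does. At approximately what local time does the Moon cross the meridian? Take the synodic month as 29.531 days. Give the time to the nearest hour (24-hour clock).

19:00

Phase angle: θ = 360°·(9 d)/(29.531 d) = 109.7°.
Delay after the Sun = 109.7° / (15°/h) ≈ 7.31 h.
12:00 + 7.31 h ≈ 19:19 → 19:00 to the nearest hour.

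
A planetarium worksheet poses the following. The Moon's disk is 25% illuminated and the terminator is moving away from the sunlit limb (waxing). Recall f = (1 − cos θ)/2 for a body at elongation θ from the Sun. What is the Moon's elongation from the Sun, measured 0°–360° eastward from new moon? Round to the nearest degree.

60°

Invert f = (1 − cos θ)/2 to get cos θ = 1 − 2(0.25) = 0.500, hence θ₀ = arccos 0.500 = 60.0°.
Waxing ⇒ before full, so θ = 60.0°.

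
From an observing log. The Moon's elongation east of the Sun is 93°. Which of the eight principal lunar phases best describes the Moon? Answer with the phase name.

first quarter

The first quarter sector spans roughly 68°–112°; 93° falls inside it.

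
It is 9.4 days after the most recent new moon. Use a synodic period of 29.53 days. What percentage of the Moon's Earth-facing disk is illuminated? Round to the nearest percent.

Elongation θ = 360° × 9.4/29.53 ≈ 114.6°.
cos 114.6° = (-0.416), so f = (1 − (-0.416))/2 = 0.708, so 71%.

71%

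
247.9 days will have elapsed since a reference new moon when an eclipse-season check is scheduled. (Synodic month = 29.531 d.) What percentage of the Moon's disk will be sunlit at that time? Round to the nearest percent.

247.9 d spans 8 complete synodic months (8 × 29.531 = 236.25 d) plus 11.65 d.
The Moon has covered 11.65/29.531 of its cycle, so θ ≈ 360° × 11.65/29.531 = 142.0°.
cos 142.0° = (-0.788), so f = (1 − (-0.788))/2 = 0.894, so 89%.

89%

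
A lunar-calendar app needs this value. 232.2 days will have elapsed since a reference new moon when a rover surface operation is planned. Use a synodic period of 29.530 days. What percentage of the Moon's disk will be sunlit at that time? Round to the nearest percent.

232.2/29.530 = 7.863 lunations, so 7 complete cycles and 25.49 d into the next.
Phase angle: θ = 360°·(25.49 d)/(29.530 d) = 310.7°.
Illuminated fraction = (1 − cos 310.7°)/2 = (1 − 0.653)/2 ≈ 0.174, so 17%.

17%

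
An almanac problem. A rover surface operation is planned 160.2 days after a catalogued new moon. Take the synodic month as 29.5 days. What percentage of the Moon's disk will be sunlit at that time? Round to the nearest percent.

95%

160.2 d spans 5 complete synodic months (5 × 29.5 = 147.50 d) plus 12.70 d.
Phase angle: θ = 360°·(12.70 d)/(29.5 d) = 155.0°.
With cos θ = (-0.906), the lit fraction is (1 − (-0.906))/2 ≈ 0.953, so 95%.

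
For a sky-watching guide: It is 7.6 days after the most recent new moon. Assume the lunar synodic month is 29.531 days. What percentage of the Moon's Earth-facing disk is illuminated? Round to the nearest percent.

52%

Elongation θ = 360° × 7.6/29.531 ≈ 92.6°.
Illuminated fraction = (1 − cos 92.6°)/2 = (1 − (-0.046))/2 ≈ 0.523, so 52%.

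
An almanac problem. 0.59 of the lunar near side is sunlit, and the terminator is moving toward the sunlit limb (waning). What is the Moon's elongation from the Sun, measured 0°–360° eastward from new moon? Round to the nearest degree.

Invert f = (1 − cos θ)/2 to get cos θ = 1 − 2(0.59) = -0.180, hence θ₀ = arccos -0.180 = 100.4°.
A waning Moon lies in 180°–360°, so θ = 360° − 100.4° = 259.6°.

260°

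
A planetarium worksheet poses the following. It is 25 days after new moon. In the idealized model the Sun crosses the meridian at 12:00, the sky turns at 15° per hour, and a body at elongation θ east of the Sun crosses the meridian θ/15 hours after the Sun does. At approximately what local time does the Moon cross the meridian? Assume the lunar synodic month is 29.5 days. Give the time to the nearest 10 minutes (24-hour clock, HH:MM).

08:20

Phase angle: θ = 360°·(25 d)/(29.5 d) = 305.1°.
Delay after the Sun = 305.1° / (15°/h) ≈ 20.34 h.
12:00 + 20.339 h ≈ 08:20 → 08:20 to the nearest ten minutes.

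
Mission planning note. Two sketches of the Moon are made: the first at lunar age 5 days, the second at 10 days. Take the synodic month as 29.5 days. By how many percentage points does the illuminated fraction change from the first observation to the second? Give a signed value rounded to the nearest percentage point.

θ₁ = 360° × 5/29.5 = 61.0°, f₁ = (1 − cos θ₁)/2 = 0.258.
θ₂ = 360° × 10/29.5 = 122.0°, f₂ = (1 − cos θ₂)/2 = 0.765.
Change = f₂ − f₁ = +0.507 → +51 percentage points.

+51 pp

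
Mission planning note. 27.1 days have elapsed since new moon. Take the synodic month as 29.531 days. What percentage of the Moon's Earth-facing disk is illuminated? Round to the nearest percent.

7%

Phase angle: θ = 360°·(27.1 d)/(29.531 d) = 330.4°.
cos 330.4° = 0.869, so f = (1 − 0.869)/2 = 0.065, so 7%.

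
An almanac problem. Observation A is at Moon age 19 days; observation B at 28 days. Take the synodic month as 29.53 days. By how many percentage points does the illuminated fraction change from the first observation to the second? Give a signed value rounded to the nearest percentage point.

-78 pp

θ₁ = 360° × 19/29.53 = 231.6°, f₁ = (1 − cos θ₁)/2 = 0.810.
θ₂ = 360° × 28/29.53 = 341.3°, f₂ = (1 − cos θ₂)/2 = 0.026.
Change = f₂ − f₁ = -0.784 → -78 percentage points.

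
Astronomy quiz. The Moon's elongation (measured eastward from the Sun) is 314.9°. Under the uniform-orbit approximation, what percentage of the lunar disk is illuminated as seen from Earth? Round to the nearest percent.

cos 314.9° = 0.706, so f = (1 − 0.706)/2 = 0.147, i.e. 15%.

15%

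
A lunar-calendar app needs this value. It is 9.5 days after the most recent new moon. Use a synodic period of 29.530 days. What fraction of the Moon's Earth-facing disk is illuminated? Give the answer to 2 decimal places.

The Moon has covered 9.5/29.530 of its cycle, so θ ≈ 360° × 9.5/29.530 = 115.8°.
With cos θ = (-0.435), the lit fraction is (1 − (-0.435))/2 ≈ 0.718.

0.72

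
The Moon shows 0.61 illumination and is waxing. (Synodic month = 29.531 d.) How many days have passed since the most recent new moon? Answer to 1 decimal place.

8.4 days

cos θ = 1 − 2f = -0.220, giving a principal value of 102.7°.
Waxing ⇒ before full, so θ = 102.7°.
Age = 29.531 × 102.7°/360° ≈ 8.43 days.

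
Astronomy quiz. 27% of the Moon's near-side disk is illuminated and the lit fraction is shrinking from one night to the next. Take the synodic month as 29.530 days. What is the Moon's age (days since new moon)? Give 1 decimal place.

Invert f = (1 − cos θ)/2 to get cos θ = 1 − 2(0.27) = 0.460, hence θ₀ = arccos 0.460 = 62.6°.
Waning ⇒ past full, so θ = 360° − 62.6° = 297.4°.
That fraction of the synodic month is 297.4/360 × 29.530 d ≈ 24.39 d.

24.4 days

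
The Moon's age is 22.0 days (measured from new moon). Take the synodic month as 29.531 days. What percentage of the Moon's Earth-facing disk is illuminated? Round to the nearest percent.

Phase angle: θ = 360°·(22.0 d)/(29.531 d) = 268.2°.
cos 268.2° = (-0.032), so f = (1 − (-0.032))/2 = 0.516, so 52%.

52%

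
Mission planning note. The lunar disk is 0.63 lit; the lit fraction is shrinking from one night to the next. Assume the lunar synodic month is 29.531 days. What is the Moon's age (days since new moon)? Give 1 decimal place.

Invert f = (1 − cos θ)/2 to get cos θ = 1 − 2(0.63) = -0.260, hence θ₀ = arccos -0.260 = 105.1°.
Waning ⇒ past full, so θ = 360° − 105.1° = 254.9°.
Age = 29.531 × 254.9°/360° ≈ 20.91 days.

20.9 days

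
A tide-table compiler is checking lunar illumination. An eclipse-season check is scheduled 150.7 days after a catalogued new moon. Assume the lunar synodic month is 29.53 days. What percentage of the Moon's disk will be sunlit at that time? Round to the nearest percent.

Reduce mod P: 150.7 − 5×29.53 = 3.05 d into the current lunation.
The Moon has covered 3.05/29.53 of its cycle, so θ ≈ 360° × 3.05/29.53 = 37.2°.
With cos θ = 0.797, the lit fraction is (1 − 0.797)/2 ≈ 0.102, so 10%.

10%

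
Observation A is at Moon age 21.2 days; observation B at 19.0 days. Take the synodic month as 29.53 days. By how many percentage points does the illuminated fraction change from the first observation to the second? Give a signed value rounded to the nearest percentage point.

First observation: θ = 360°·21.2/29.53 = 258.4°, so f = 0.600.
Second observation: θ = 231.6°, f = 0.810.
Δf = 0.810 − 0.600 = +0.210, i.e. +21 pp.

+21 pp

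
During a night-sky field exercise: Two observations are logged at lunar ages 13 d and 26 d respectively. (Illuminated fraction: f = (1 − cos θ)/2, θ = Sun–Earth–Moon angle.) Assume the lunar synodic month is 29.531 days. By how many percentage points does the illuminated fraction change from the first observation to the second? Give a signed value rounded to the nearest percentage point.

-83 percentage points

θ₁ = 360° × 13/29.531 = 158.5°, f₁ = (1 − cos θ₁)/2 = 0.965.
θ₂ = 360° × 26/29.531 = 317.0°, f₂ = (1 − cos θ₂)/2 = 0.135.
Change = f₂ − f₁ = -0.831 → -83 percentage points.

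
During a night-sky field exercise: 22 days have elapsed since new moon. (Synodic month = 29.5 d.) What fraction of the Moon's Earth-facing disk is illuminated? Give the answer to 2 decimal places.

Phase angle: θ = 360°·(22 d)/(29.5 d) = 268.5°.
cos 268.5° = (-0.027), so f = (1 − (-0.027))/2 = 0.513.

0.51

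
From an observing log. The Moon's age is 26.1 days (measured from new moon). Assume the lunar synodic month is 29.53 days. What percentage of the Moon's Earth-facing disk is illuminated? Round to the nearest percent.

The Moon has covered 26.1/29.53 of its cycle, so θ ≈ 360° × 26.1/29.53 = 318.2°.
cos 318.2° = 0.745, so f = (1 − 0.745)/2 = 0.127, so 13%.

13%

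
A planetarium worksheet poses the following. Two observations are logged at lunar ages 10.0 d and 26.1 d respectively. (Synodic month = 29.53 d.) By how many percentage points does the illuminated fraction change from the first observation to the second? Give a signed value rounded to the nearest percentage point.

-64 pp

First observation: θ = 360°·10.0/29.53 = 121.9°, so f = 0.764.
Second observation: θ = 318.2°, f = 0.127.
Δf = 0.127 − 0.764 = -0.637, i.e. -64 pp.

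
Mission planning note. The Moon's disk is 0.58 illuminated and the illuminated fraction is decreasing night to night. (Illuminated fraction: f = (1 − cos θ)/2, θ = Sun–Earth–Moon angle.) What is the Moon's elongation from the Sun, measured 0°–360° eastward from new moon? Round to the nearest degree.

261°

cos θ = 1 − 2f = -0.160, giving a principal value of 99.2°.
Since the Moon is past full (waning), take the reflex angle: θ = 360° − 99.2° = 260.8°.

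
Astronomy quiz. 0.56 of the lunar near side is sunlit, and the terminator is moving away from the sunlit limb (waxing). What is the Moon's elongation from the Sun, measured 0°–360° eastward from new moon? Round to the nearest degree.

Invert f = (1 − cos θ)/2 to get cos θ = 1 − 2(0.56) = -0.120, hence θ₀ = arccos -0.120 = 96.9°.
The Moon is waxing (0°–180°), so θ = 96.9° directly.

97°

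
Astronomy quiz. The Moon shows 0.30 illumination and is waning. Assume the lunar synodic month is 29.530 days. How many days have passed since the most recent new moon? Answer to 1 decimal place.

24.1 days

cos θ = 1 − 2f = 0.400, giving a principal value of 66.4°.
A waning Moon lies in 180°–360°, so θ = 360° − 66.4° = 293.6°.
At 360°/29.530 d per day, 293.6° corresponds to 24.08 days.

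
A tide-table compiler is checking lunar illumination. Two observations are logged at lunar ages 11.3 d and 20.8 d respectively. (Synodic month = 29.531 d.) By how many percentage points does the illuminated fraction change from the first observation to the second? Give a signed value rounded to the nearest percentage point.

First observation: θ = 360°·11.3/29.531 = 137.8°, so f = 0.870.
Second observation: θ = 253.6°, f = 0.641.
Δf = 0.641 − 0.870 = -0.229, i.e. -23 pp.

-23 pp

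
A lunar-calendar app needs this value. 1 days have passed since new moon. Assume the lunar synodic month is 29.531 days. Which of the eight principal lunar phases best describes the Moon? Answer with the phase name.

θ ≈ 360° × 1/29.531 = 12°, which falls in the new moon sector.

new moon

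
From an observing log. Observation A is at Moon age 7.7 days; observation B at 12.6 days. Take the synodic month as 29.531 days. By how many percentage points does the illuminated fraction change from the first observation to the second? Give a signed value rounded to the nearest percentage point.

+41 pp

θ₁ = 360° × 7.7/29.531 = 93.9°, f₁ = (1 − cos θ₁)/2 = 0.534.
θ₂ = 360° × 12.6/29.531 = 153.6°, f₂ = (1 − cos θ₂)/2 = 0.948.
Change = f₂ − f₁ = +0.414 → +41 percentage points.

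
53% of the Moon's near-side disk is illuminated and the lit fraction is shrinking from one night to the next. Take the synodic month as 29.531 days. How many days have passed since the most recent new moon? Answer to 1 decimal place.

Invert f = (1 − cos θ)/2 to get cos θ = 1 − 2(0.53) = -0.060, hence θ₀ = arccos -0.060 = 93.4°.
Waning ⇒ past full, so θ = 360° − 93.4° = 266.6°.
At 360°/29.531 d per day, 266.6° corresponds to 21.87 days.

21.9 days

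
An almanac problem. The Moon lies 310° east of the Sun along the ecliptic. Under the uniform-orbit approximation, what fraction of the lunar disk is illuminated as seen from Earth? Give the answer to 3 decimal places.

0.179

Half-versine of 310°: (1 − 0.643)/2 = 0.179.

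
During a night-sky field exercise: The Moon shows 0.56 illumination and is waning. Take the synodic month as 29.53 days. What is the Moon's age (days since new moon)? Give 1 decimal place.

cos θ = 1 − 2f = -0.120, giving a principal value of 96.9°.
A waning Moon lies in 180°–360°, so θ = 360° − 96.9° = 263.1°.
That fraction of the synodic month is 263.1/360 × 29.53 d ≈ 21.58 d.

21.6 days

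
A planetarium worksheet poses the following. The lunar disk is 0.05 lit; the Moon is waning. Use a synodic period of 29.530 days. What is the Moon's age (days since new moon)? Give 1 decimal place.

cos θ = 1 − 2f = 0.900, giving a principal value of 25.8°.
Since the Moon is past full (waning), take the reflex angle: θ = 360° − 25.8° = 334.2°.
At 360°/29.530 d per day, 334.2° corresponds to 27.41 days.

27.4 days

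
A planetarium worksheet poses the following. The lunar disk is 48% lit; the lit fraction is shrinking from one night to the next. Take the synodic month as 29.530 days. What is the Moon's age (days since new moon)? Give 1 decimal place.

From f = (1 − cos θ)/2: cos θ = 1 − 2×0.48 = 0.040; arccos → 87.7°.
Waning ⇒ past full, so θ = 360° − 87.7° = 272.3°.
That fraction of the synodic month is 272.3/360 × 29.530 d ≈ 22.34 d.

22.3 days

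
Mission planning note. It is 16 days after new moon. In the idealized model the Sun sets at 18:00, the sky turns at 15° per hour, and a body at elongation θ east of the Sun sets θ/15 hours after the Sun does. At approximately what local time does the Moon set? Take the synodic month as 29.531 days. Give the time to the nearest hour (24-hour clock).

The Moon has covered 16/29.531 of its cycle, so θ ≈ 360° × 16/29.531 = 195.0°.
The Moon trails the Sun by θ/15 = 195.0/15 ≈ 13.00 hours.
18:00 + 13.00 h ≈ 07:00 → 07:00 to the nearest hour.

07:00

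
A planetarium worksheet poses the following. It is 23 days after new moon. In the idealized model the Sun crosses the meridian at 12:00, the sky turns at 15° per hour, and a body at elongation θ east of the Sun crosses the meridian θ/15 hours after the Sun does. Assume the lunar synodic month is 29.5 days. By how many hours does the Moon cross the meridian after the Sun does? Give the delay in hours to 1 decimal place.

18.7 h

Phase angle: θ = 360°·(23 d)/(29.5 d) = 280.7°.
The Moon trails the Sun by θ/15 = 280.7/15 ≈ 18.71 hours.
So the Moon crosses the meridian 18.71 h after the Sun.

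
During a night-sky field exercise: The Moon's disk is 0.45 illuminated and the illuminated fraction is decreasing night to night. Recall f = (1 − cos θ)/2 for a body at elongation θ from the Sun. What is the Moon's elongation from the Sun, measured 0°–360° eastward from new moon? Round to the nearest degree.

cos θ = 1 − 2f = 0.100, giving a principal value of 84.3°.
Since the Moon is past full (waning), take the reflex angle: θ = 360° − 84.3° = 275.7°.

276°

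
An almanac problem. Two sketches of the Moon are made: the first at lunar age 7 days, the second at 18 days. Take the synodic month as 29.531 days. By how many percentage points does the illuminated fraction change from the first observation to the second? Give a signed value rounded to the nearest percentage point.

θ₁ = 360° × 7/29.531 = 85.3°, f₁ = (1 − cos θ₁)/2 = 0.459.
θ₂ = 360° × 18/29.531 = 219.4°, f₂ = (1 − cos θ₂)/2 = 0.886.
Change = f₂ − f₁ = +0.427 → +43 percentage points.

+43 pp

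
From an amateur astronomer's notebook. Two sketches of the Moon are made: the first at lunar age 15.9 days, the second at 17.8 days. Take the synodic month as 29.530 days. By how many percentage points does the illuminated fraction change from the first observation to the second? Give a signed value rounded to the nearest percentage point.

θ₁ = 360° × 15.9/29.530 = 193.8°, f₁ = (1 − cos θ₁)/2 = 0.985.
θ₂ = 360° × 17.8/29.530 = 217.0°, f₂ = (1 − cos θ₂)/2 = 0.899.
Change = f₂ − f₁ = -0.086 → -9 percentage points.

-9 percentage points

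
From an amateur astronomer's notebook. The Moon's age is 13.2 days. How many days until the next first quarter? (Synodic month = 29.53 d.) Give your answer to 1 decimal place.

First quarter occurs at elongation 90°, i.e. at age 29.53 × 90/360 = 7.383 d.
Already past this cycle's first quarter; the next is at 7.383 + 29.53 = 36.913 d, so 36.913 − 13.2 = 23.713 days.

23.7 days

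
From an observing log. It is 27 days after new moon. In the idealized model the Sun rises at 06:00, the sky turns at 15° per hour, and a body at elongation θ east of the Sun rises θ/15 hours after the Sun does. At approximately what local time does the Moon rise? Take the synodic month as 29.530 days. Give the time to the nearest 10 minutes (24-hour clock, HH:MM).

Elongation θ = 360° × 27/29.530 ≈ 329.2°.
The Moon trails the Sun by θ/15 = 329.2/15 ≈ 21.94 hours.
06:00 + 21.944 h ≈ 03:57 → 04:00 to the nearest ten minutes.

04:00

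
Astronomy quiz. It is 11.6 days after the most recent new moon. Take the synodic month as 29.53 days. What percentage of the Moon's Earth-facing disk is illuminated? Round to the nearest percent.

Phase angle: θ = 360°·(11.6 d)/(29.53 d) = 141.4°.
With cos θ = (-0.782), the lit fraction is (1 − (-0.782))/2 ≈ 0.891, so 89%.

89%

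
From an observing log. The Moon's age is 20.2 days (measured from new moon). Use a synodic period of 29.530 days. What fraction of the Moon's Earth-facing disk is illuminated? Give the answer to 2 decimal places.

Phase angle: θ = 360°·(20.2 d)/(29.530 d) = 246.3°.
Illuminated fraction = (1 − cos 246.3°)/2 = (1 − (-0.403))/2 ≈ 0.701.

0.70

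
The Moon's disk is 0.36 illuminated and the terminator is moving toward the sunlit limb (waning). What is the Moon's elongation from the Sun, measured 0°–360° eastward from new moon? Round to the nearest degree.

cos θ = 1 − 2f = 0.280, giving a principal value of 73.7°.
Since the Moon is past full (waning), take the reflex angle: θ = 360° − 73.7° = 286.3°.

286°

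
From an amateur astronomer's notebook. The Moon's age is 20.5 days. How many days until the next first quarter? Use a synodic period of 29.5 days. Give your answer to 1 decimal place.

16.4 days

First quarter is 0.25 of the way through the cycle: age 0.25 × 29.5 = 7.375 d.
Already past this cycle's first quarter; the next is at 7.375 + 29.5 = 36.875 d, so 36.875 − 20.5 = 16.375 days.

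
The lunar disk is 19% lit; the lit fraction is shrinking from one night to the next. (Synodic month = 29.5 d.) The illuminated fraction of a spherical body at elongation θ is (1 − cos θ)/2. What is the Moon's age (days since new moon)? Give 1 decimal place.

cos θ = 1 − 2f = 0.620, giving a principal value of 51.7°.
Since the Moon is past full (waning), take the reflex angle: θ = 360° − 51.7° = 308.3°.
That fraction of the synodic month is 308.3/360 × 29.5 d ≈ 25.26 d.

25.3 days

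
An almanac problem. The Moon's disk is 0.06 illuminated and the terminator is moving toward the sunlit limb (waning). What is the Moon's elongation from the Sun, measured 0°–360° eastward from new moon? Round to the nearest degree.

From f = (1 − cos θ)/2: cos θ = 1 − 2×0.06 = 0.880; arccos → 28.4°.
Since the Moon is past full (waning), take the reflex angle: θ = 360° − 28.4° = 331.6°.

332°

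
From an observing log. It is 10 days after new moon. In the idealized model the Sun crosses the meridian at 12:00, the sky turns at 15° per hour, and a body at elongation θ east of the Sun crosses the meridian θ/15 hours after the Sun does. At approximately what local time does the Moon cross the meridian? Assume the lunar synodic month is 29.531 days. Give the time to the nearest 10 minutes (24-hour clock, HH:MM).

Phase angle: θ = 360°·(10 d)/(29.531 d) = 121.9°.
Delay after the Sun = 121.9° / (15°/h) ≈ 8.13 h.
12:00 + 8.127 h ≈ 20:08 → 20:10 to the nearest ten minutes.

20:10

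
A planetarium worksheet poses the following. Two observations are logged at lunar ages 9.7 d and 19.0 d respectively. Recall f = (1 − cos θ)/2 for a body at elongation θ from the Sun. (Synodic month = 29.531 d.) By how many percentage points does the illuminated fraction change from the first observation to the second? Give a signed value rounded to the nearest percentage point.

First observation: θ = 360°·9.7/29.531 = 118.2°, so f = 0.737.
Second observation: θ = 231.6°, f = 0.810.
Δf = 0.810 − 0.737 = +0.074, i.e. +7 pp.

+7 pp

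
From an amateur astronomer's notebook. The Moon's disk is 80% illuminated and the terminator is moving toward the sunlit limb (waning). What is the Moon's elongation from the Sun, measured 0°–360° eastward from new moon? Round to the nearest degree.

From f = (1 − cos θ)/2: cos θ = 1 − 2×0.80 = -0.600; arccos → 126.9°.
A waning Moon lies in 180°–360°, so θ = 360° − 126.9° = 233.1°.

233°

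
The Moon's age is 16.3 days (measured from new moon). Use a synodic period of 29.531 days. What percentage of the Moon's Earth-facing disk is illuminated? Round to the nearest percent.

The Moon has covered 16.3/29.531 of its cycle, so θ ≈ 360° × 16.3/29.531 = 198.7°.
With cos θ = (-0.947), the lit fraction is (1 − (-0.947))/2 ≈ 0.974, so 97%.

97%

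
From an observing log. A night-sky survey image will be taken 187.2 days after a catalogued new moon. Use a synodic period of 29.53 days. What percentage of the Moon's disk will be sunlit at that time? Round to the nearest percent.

187.2/29.53 = 6.339 lunations, so 6 complete cycles and 10.02 d into the next.
Phase angle: θ = 360°·(10.02 d)/(29.53 d) = 122.2°.
With cos θ = (-0.532), the lit fraction is (1 − (-0.532))/2 ≈ 0.766, so 77%.

77%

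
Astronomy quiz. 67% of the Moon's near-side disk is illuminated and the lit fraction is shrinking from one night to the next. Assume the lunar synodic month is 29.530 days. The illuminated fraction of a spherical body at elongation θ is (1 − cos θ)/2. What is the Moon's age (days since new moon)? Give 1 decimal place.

20.5 days

From f = (1 − cos θ)/2: cos θ = 1 − 2×0.67 = -0.340; arccos → 109.9°.
Since the Moon is past full (waning), take the reflex angle: θ = 360° − 109.9° = 250.1°.
That fraction of the synodic month is 250.1/360 × 29.530 d ≈ 20.52 d.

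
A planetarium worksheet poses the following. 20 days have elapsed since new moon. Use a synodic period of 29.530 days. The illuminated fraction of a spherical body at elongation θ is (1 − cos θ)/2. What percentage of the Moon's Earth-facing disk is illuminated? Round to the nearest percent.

Phase angle: θ = 360°·(20 d)/(29.530 d) = 243.8°.
Illuminated fraction = (1 − cos 243.8°)/2 = (1 − (-0.441))/2 ≈ 0.721, so 72%.

72%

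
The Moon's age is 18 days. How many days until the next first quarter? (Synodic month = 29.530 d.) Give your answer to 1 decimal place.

18.9 days

First quarter is 0.25 of the way through the cycle: age 0.25 × 29.530 = 7.383 d.
Already past this cycle's first quarter; the next is at 7.383 + 29.530 = 36.913 d, so 36.913 − 18 = 18.913 days.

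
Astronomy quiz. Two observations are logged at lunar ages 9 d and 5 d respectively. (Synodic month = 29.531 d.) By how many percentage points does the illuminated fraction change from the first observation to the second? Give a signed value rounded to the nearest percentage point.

-41 pp

First observation: θ = 360°·9/29.531 = 109.7°, so f = 0.669.
Second observation: θ = 61.0°, f = 0.257.
Δf = 0.257 − 0.669 = -0.411, i.e. -41 pp.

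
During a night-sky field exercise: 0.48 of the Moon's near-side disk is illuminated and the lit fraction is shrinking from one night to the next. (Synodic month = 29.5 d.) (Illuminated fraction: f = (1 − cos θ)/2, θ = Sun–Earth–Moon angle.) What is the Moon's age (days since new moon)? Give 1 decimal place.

cos θ = 1 − 2f = 0.040, giving a principal value of 87.7°.
Since the Moon is past full (waning), take the reflex angle: θ = 360° − 87.7° = 272.3°.
That fraction of the synodic month is 272.3/360 × 29.5 d ≈ 22.31 d.

22.3 days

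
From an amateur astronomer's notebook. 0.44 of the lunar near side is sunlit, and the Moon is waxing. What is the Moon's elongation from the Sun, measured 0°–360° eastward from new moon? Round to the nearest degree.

Invert f = (1 − cos θ)/2 to get cos θ = 1 − 2(0.44) = 0.120, hence θ₀ = arccos 0.120 = 83.1°.
Waxing ⇒ before full, so θ = 83.1°.

83°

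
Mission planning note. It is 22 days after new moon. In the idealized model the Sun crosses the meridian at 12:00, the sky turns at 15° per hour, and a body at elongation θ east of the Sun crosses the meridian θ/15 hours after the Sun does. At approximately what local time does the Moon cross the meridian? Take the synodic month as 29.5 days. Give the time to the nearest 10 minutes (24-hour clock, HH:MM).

05:50

The Moon has covered 22/29.5 of its cycle, so θ ≈ 360° × 22/29.5 = 268.5°.
At 15° of sky rotation per hour, 268.5° corresponds to a 17.90 h lag.
12:00 + 17.898 h ≈ 05:54 → 05:50 to the nearest ten minutes.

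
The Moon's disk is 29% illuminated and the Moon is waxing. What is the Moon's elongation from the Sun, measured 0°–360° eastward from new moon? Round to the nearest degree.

65°

From f = (1 − cos θ)/2: cos θ = 1 − 2×0.29 = 0.420; arccos → 65.2°.
Waxing ⇒ before full, so θ = 65.2°.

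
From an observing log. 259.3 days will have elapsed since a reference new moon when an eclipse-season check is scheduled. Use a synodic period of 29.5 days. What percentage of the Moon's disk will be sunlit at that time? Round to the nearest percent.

259.3/29.5 = 8.790 lunations, so 8 complete cycles and 23.30 d into the next.
Elongation θ = 360° × 23.30/29.5 ≈ 284.3°.
cos 284.3° = 0.248, so f = (1 − 0.248)/2 = 0.376, so 38%.

38%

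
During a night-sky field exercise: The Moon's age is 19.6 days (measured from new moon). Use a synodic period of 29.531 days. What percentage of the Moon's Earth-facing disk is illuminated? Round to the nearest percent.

76%

Elongation θ = 360° × 19.6/29.531 ≈ 238.9°.
Illuminated fraction = (1 − cos 238.9°)/2 = (1 − (-0.516))/2 ≈ 0.758, so 76%.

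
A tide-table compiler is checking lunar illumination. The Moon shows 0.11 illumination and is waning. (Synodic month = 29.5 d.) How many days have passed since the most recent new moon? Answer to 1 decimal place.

From f = (1 − cos θ)/2: cos θ = 1 − 2×0.11 = 0.780; arccos → 38.7°.
Since the Moon is past full (waning), take the reflex angle: θ = 360° − 38.7° = 321.3°.
Age = 29.5 × 321.3°/360° ≈ 26.33 days.

26.3 days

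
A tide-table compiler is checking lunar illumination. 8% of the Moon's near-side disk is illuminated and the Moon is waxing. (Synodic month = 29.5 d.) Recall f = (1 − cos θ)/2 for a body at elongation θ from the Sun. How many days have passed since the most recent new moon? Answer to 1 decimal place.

From f = (1 − cos θ)/2: cos θ = 1 − 2×0.08 = 0.840; arccos → 32.9°.
Before full moon the principal value applies: θ = 32.9°.
That fraction of the synodic month is 32.9/360 × 29.5 d ≈ 2.69 d.

2.7 days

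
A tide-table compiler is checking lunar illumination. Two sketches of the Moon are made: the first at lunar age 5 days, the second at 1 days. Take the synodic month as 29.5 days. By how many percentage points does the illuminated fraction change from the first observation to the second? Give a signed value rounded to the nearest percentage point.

-25 pp

First observation: θ = 360°·5/29.5 = 61.0°, so f = 0.258.
Second observation: θ = 12.2°, f = 0.011.
Δf = 0.011 − 0.258 = -0.246, i.e. -25 pp.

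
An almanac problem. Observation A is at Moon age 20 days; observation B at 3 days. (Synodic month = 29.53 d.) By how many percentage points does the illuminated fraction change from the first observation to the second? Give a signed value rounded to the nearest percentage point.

θ₁ = 360° × 20/29.53 = 243.8°, f₁ = (1 − cos θ₁)/2 = 0.721.
θ₂ = 360° × 3/29.53 = 36.6°, f₂ = (1 − cos θ₂)/2 = 0.098.
Change = f₂ − f₁ = -0.622 → -62 percentage points.

-62 percentage points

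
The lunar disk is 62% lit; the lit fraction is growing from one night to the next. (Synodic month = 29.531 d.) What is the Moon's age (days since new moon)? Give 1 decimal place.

cos θ = 1 − 2f = -0.240, giving a principal value of 103.9°.
Waxing ⇒ before full, so θ = 103.9°.
That fraction of the synodic month is 103.9/360 × 29.531 d ≈ 8.52 d.

8.5 days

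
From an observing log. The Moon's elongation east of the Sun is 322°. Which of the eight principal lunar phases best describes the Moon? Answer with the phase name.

322° lies in the waning crescent sector of the 8-phase cycle.

waning crescent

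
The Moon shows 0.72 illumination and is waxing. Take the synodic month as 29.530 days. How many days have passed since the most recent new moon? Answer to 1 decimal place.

9.5 days

From f = (1 − cos θ)/2: cos θ = 1 − 2×0.72 = -0.440; arccos → 116.1°.
Before full moon the principal value applies: θ = 116.1°.
At 360°/29.530 d per day, 116.1° corresponds to 9.52 days.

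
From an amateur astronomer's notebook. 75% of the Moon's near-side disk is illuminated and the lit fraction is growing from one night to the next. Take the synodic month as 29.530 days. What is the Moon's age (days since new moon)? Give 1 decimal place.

Invert f = (1 − cos θ)/2 to get cos θ = 1 − 2(0.75) = -0.500, hence θ₀ = arccos -0.500 = 120.0°.
Waxing ⇒ before full, so θ = 120.0°.
At 360°/29.530 d per day, 120.0° corresponds to 9.84 days.

9.8 days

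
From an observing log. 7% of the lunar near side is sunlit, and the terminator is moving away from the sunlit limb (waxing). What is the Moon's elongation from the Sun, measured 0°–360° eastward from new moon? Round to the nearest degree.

31°

cos θ = 1 − 2f = 0.860, giving a principal value of 30.7°.
Before full moon the principal value applies: θ = 30.7°.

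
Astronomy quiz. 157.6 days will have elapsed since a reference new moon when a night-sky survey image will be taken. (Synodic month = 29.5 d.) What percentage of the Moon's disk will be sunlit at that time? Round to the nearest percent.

157.6 d spans 5 complete synodic months (5 × 29.5 = 147.50 d) plus 10.10 d.
Phase angle: θ = 360°·(10.10 d)/(29.5 d) = 123.3°.
With cos θ = (-0.548), the lit fraction is (1 − (-0.548))/2 ≈ 0.774, so 77%.

77%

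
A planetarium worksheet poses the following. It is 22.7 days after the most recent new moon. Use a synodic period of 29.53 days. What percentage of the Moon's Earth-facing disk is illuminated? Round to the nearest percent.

44%

The Moon has covered 22.7/29.53 of its cycle, so θ ≈ 360° × 22.7/29.53 = 276.7°.
With cos θ = 0.117, the lit fraction is (1 − 0.117)/2 ≈ 0.441, so 44%.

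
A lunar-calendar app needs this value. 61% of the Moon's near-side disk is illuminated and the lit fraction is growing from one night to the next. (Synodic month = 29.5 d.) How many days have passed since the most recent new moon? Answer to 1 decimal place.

From f = (1 − cos θ)/2: cos θ = 1 − 2×0.61 = -0.220; arccos → 102.7°.
Waxing ⇒ before full, so θ = 102.7°.
At 360°/29.5 d per day, 102.7° corresponds to 8.42 days.

8.4 days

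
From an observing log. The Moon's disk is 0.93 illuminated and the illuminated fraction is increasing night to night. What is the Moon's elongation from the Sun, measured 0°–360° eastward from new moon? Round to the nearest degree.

cos θ = 1 − 2f = -0.860, giving a principal value of 149.3°.
Before full moon the principal value applies: θ = 149.3°.

149°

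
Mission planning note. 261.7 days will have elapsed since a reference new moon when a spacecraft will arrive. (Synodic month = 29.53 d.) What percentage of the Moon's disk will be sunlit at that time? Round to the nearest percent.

18%

261.7/29.53 = 8.862 lunations, so 8 complete cycles and 25.46 d into the next.
Phase angle: θ = 360°·(25.46 d)/(29.53 d) = 310.4°.
Illuminated fraction = (1 − cos 310.4°)/2 = (1 − 0.648)/2 ≈ 0.176, so 18%.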